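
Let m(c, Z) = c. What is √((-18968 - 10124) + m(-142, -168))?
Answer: I*√29234 ≈ 170.98*I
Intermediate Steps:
√((-18968 - 10124) + m(-142, -168)) = √((-18968 - 10124) - 142) = √(-29092 - 142) = √(-29234) = I*√29234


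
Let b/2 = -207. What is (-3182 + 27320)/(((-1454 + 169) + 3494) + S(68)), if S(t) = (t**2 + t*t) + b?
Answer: 894/409 ≈ 2.1858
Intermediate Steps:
b = -414 (b = 2*(-207) = -414)
S(t) = -414 + 2*t**2 (S(t) = (t**2 + t*t) - 414 = (t**2 + t**2) - 414 = 2*t**2 - 414 = -414 + 2*t**2)
(-3182 + 27320)/(((-1454 + 169) + 3494) + S(68)) = (-3182 + 27320)/(((-1454 + 169) + 3494) + (-414 + 2*68**2)) = 24138/((-1285 + 3494) + (-414 + 2*4624)) = 24138/(2209 + (-414 + 9248)) = 24138/(2209 + 8834) = 24138/11043 = 24138*(1/11043) = 894/409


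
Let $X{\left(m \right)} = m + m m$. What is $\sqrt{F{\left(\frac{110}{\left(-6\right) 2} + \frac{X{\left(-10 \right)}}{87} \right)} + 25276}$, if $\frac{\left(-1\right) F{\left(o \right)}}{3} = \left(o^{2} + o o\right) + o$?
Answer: $\frac{2 \sqrt{47123841}}{87} \approx 157.81$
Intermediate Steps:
$X{\left(m \right)} = m + m^{2}$
$F{\left(o \right)} = - 6 o^{2} - 3 o$ ($F{\left(o \right)} = - 3 \left(\left(o^{2} + o o\right) + o\right) = - 3 \left(\left(o^{2} + o^{2}\right) + o\right) = - 3 \left(2 o^{2} + o\right) = - 3 \left(o + 2 o^{2}\right) = - 6 o^{2} - 3 o$)
$\sqrt{F{\left(\frac{110}{\left(-6\right) 2} + \frac{X{\left(-10 \right)}}{87} \right)} + 25276} = \sqrt{- 3 \left(\frac{110}{\left(-6\right) 2} + \frac{\left(-10\right) \left(1 - 10\right)}{87}\right) \left(1 + 2 \left(\frac{110}{\left(-6\right) 2} + \frac{\left(-10\right) \left(1 - 10\right)}{87}\right)\right) + 25276} = \sqrt{- 3 \left(\frac{110}{-12} + \left(-10\right) \left(-9\right) \frac{1}{87}\right) \left(1 + 2 \left(\frac{110}{-12} + \left(-10\right) \left(-9\right) \frac{1}{87}\right)\right) + 25276} = \sqrt{- 3 \left(110 \left(- \frac{1}{12}\right) + 90 \cdot \frac{1}{87}\right) \left(1 + 2 \left(110 \left(- \frac{1}{12}\right) + 90 \cdot \frac{1}{87}\right)\right) + 25276} = \sqrt{- 3 \left(- \frac{55}{6} + \frac{30}{29}\right) \left(1 + 2 \left(- \frac{55}{6} + \frac{30}{29}\right)\right) + 25276} = \sqrt{\left(-3\right) \left(- \frac{1415}{174}\right) \left(1 + 2 \left(- \frac{1415}{174}\right)\right) + 25276} = \sqrt{\left(-3\right) \left(- \frac{1415}{174}\right) \left(1 - \frac{1415}{87}\right) + 25276} = \sqrt{\left(-3\right) \left(- \frac{1415}{174}\right) \left(- \frac{1328}{87}\right) + 25276} = \sqrt{- \frac{939560}{2523} + 25276} = \sqrt{\frac{62831788}{2523}} = \frac{2 \sqrt{47123841}}{87}$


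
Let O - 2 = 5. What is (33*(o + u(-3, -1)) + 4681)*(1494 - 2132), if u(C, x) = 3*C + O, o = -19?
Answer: -2544344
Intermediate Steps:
O = 7 (O = 2 + 5 = 7)
u(C, x) = 7 + 3*C (u(C, x) = 3*C + 7 = 7 + 3*C)
(33*(o + u(-3, -1)) + 4681)*(1494 - 2132) = (33*(-19 + (7 + 3*(-3))) + 4681)*(1494 - 2132) = (33*(-19 + (7 - 9)) + 4681)*(-638) = (33*(-19 - 2) + 4681)*(-638) = (33*(-21) + 4681)*(-638) = (-693 + 4681)*(-638) = 3988*(-638) = -2544344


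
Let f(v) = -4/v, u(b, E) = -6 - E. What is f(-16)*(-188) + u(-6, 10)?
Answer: -63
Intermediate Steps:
f(-16)*(-188) + u(-6, 10) = -4/(-16)*(-188) + (-6 - 1*10) = -4*(-1/16)*(-188) + (-6 - 10) = (¼)*(-188) - 16 = -47 - 16 = -63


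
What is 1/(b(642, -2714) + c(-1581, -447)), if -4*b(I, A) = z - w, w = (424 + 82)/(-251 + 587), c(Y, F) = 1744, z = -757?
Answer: 672/1299397 ≈ 0.00051716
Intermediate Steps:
w = 253/168 (w = 506/336 = 506*(1/336) = 253/168 ≈ 1.5060)
b(I, A) = 127429/672 (b(I, A) = -(-757 - 1*253/168)/4 = -(-757 - 253/168)/4 = -¼*(-127429/168) = 127429/672)
1/(b(642, -2714) + c(-1581, -447)) = 1/(127429/672 + 1744) = 1/(1299397/672) = 672/1299397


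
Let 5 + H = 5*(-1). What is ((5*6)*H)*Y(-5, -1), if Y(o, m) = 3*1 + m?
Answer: -600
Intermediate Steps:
Y(o, m) = 3 + m
H = -10 (H = -5 + 5*(-1) = -5 - 5 = -10)
((5*6)*H)*Y(-5, -1) = ((5*6)*(-10))*(3 - 1) = (30*(-10))*2 = -300*2 = -600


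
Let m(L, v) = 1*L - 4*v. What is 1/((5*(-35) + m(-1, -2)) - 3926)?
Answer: -1/4094 ≈ -0.00024426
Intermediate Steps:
m(L, v) = L - 4*v
1/((5*(-35) + m(-1, -2)) - 3926) = 1/((5*(-35) + (-1 - 4*(-2))) - 3926) = 1/((-175 + (-1 + 8)) - 3926) = 1/((-175 + 7) - 3926) = 1/(-168 - 3926) = 1/(-4094) = -1/4094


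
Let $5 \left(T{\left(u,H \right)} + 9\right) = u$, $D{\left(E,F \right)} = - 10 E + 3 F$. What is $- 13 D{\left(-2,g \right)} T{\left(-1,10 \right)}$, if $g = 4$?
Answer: $\frac{19136}{5} \approx 3827.2$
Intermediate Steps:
$T{\left(u,H \right)} = -9 + \frac{u}{5}$
$- 13 D{\left(-2,g \right)} T{\left(-1,10 \right)} = - 13 \left(\left(-10\right) \left(-2\right) + 3 \cdot 4\right) \left(-9 + \frac{1}{5} \left(-1\right)\right) = - 13 \left(20 + 12\right) \left(-9 - \frac{1}{5}\right) = \left(-13\right) 32 \left(- \frac{46}{5}\right) = \left(-416\right) \left(- \frac{46}{5}\right) = \frac{19136}{5}$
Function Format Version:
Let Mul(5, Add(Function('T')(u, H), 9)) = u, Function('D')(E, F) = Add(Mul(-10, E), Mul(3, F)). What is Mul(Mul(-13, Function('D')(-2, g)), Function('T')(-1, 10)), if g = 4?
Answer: Rational(19136, 5) ≈ 3827.2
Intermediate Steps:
Function('T')(u, H) = Add(-9, Mul(Rational(1, 5), u))
Mul(Mul(-13, Function('D')(-2, g)), Function('T')(-1, 10)) = Mul(Mul(-13, Add(Mul(-10, -2), Mul(3, 4))), Add(-9, Mul(Rational(1, 5), -1))) = Mul(Mul(-13, Add(20, 12)), Add(-9, Rational(-1, 5))) = Mul(Mul(-13, 32), Rational(-46, 5)) = Mul(-416, Rational(-46, 5)) = Rational(19136, 5)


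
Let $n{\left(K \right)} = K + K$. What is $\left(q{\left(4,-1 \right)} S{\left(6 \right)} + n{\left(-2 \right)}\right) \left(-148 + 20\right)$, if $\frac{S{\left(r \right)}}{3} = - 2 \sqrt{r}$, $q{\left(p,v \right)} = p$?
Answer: $512 + 3072 \sqrt{6} \approx 8036.8$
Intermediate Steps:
$n{\left(K \right)} = 2 K$
$S{\left(r \right)} = - 6 \sqrt{r}$ ($S{\left(r \right)} = 3 \left(- 2 \sqrt{r}\right) = - 6 \sqrt{r}$)
$\left(q{\left(4,-1 \right)} S{\left(6 \right)} + n{\left(-2 \right)}\right) \left(-148 + 20\right) = \left(4 \left(- 6 \sqrt{6}\right) + 2 \left(-2\right)\right) \left(-148 + 20\right) = \left(- 24 \sqrt{6} - 4\right) \left(-128\right) = \left(-4 - 24 \sqrt{6}\right) \left(-128\right) = 512 + 3072 \sqrt{6}$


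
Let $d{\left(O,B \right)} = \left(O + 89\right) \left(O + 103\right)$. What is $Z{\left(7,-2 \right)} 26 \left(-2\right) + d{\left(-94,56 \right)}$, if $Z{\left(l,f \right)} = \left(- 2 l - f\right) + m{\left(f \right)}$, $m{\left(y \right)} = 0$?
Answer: $579$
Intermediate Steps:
$d{\left(O,B \right)} = \left(89 + O\right) \left(103 + O\right)$
$Z{\left(l,f \right)} = - f - 2 l$ ($Z{\left(l,f \right)} = \left(- 2 l - f\right) + 0 = \left(- f - 2 l\right) + 0 = - f - 2 l$)
$Z{\left(7,-2 \right)} 26 \left(-2\right) + d{\left(-94,56 \right)} = \left(\left(-1\right) \left(-2\right) - 14\right) 26 \left(-2\right) + \left(9167 + \left(-94\right)^{2} + 192 \left(-94\right)\right) = \left(2 - 14\right) 26 \left(-2\right) + \left(9167 + 8836 - 18048\right) = \left(-12\right) 26 \left(-2\right) - 45 = \left(-312\right) \left(-2\right) - 45 = 624 - 45 = 579$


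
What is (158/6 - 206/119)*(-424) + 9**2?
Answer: -3695075/357 ≈ -10350.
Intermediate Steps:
(158/6 - 206/119)*(-424) + 9**2 = (158*(1/6) - 206*1/119)*(-424) + 81 = (79/3 - 206/119)*(-424) + 81 = (8783/357)*(-424) + 81 = -3723992/357 + 81 = -3695075/357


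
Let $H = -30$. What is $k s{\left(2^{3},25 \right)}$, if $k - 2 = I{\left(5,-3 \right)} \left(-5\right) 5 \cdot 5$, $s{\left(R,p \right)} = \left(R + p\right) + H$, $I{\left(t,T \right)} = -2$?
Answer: $756$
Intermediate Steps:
$s{\left(R,p \right)} = -30 + R + p$ ($s{\left(R,p \right)} = \left(R + p\right) - 30 = -30 + R + p$)
$k = 252$ ($k = 2 + \left(-2\right) \left(-5\right) 5 \cdot 5 = 2 + 10 \cdot 25 = 2 + 250 = 252$)
$k s{\left(2^{3},25 \right)} = 252 \left(-30 + 2^{3} + 25\right) = 252 \left(-30 + 8 + 25\right) = 252 \cdot 3 = 756$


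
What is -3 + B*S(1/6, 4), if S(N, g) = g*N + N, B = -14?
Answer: -44/3 ≈ -14.667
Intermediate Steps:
S(N, g) = N + N*g (S(N, g) = N*g + N = N + N*g)
-3 + B*S(1/6, 4) = -3 - 14*(1 + 4)/6 = -3 - 7*5/3 = -3 - 14*5/6 = -3 - 35/3 = -44/3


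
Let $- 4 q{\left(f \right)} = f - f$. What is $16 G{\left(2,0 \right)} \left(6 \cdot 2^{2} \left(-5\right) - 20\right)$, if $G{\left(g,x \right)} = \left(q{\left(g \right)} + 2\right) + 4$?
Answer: $-13440$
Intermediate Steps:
$q{\left(f \right)} = 0$ ($q{\left(f \right)} = - \frac{f - f}{4} = \left(- \frac{1}{4}\right) 0 = 0$)
$G{\left(g,x \right)} = 6$ ($G{\left(g,x \right)} = \left(0 + 2\right) + 4 = 2 + 4 = 6$)
$16 G{\left(2,0 \right)} \left(6 \cdot 2^{2} \left(-5\right) - 20\right) = 16 \cdot 6 \left(6 \cdot 2^{2} \left(-5\right) - 20\right) = 96 \left(6 \cdot 4 \left(-5\right) - 20\right) = 96 \left(24 \left(-5\right) - 20\right) = 96 \left(-120 - 20\right) = 96 \left(-140\right) = -13440$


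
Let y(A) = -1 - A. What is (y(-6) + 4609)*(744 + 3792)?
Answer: 20929104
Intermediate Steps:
(y(-6) + 4609)*(744 + 3792) = ((-1 - 1*(-6)) + 4609)*(744 + 3792) = ((-1 + 6) + 4609)*4536 = (5 + 4609)*4536 = 4614*4536 = 20929104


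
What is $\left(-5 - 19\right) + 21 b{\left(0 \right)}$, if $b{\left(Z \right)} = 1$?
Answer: $-3$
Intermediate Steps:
$\left(-5 - 19\right) + 21 b{\left(0 \right)} = \left(-5 - 19\right) + 21 \cdot 1 = \left(-5 - 19\right) + 21 = -24 + 21 = -3$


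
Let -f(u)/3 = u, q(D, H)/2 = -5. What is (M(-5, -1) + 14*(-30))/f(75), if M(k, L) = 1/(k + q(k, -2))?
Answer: 6301/3375 ≈ 1.8670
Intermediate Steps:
q(D, H) = -10 (q(D, H) = 2*(-5) = -10)
M(k, L) = 1/(-10 + k) (M(k, L) = 1/(k - 10) = 1/(-10 + k))
f(u) = -3*u
(M(-5, -1) + 14*(-30))/f(75) = (1/(-10 - 5) + 14*(-30))/((-3*75)) = (1/(-15) - 420)/(-225) = (-1/15 - 420)*(-1/225) = -6301/15*(-1/225) = 6301/3375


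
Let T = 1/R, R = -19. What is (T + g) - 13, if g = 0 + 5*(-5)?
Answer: -723/19 ≈ -38.053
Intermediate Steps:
g = -25 (g = 0 - 25 = -25)
T = -1/19 (T = 1/(-19) = -1/19 ≈ -0.052632)
(T + g) - 13 = (-1/19 - 25) - 13 = -476/19 - 13 = -723/19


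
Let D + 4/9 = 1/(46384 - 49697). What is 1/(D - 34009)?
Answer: -29817/1014059614 ≈ -2.9404e-5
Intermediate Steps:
D = -13261/29817 (D = -4/9 + 1/(46384 - 49697) = -4/9 + 1/(-3313) = -4/9 - 1/3313 = -13261/29817 ≈ -0.44475)
1/(D - 34009) = 1/(-13261/29817 - 34009) = 1/(-1014059614/29817) = -29817/1014059614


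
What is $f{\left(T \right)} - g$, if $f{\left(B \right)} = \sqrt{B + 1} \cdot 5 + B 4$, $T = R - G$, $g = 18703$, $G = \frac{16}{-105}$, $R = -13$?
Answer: $- \frac{1969211}{105} + \frac{2 i \sqrt{32655}}{21} \approx -18754.0 + 17.21 i$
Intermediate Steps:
$G = - \frac{16}{105}$ ($G = 16 \left(- \frac{1}{105}\right) = - \frac{16}{105} \approx -0.15238$)
$T = - \frac{1349}{105}$ ($T = -13 - - \frac{16}{105} = -13 + \frac{16}{105} = - \frac{1349}{105} \approx -12.848$)
$f{\left(B \right)} = 4 B + 5 \sqrt{1 + B}$ ($f{\left(B \right)} = \sqrt{1 + B} 5 + 4 B = 5 \sqrt{1 + B} + 4 B = 4 B + 5 \sqrt{1 + B}$)
$f{\left(T \right)} - g = \left(4 \left(- \frac{1349}{105}\right) + 5 \sqrt{1 - \frac{1349}{105}}\right) - 18703 = \left(- \frac{5396}{105} + 5 \sqrt{- \frac{1244}{105}}\right) - 18703 = \left(- \frac{5396}{105} + 5 \frac{2 i \sqrt{32655}}{105}\right) - 18703 = \left(- \frac{5396}{105} + \frac{2 i \sqrt{32655}}{21}\right) - 18703 = - \frac{1969211}{105} + \frac{2 i \sqrt{32655}}{21}$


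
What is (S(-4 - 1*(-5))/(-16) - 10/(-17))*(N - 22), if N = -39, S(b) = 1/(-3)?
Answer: -30317/816 ≈ -37.153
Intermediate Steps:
S(b) = -⅓
(S(-4 - 1*(-5))/(-16) - 10/(-17))*(N - 22) = (-⅓/(-16) - 10/(-17))*(-39 - 22) = (-⅓*(-1/16) - 10*(-1/17))*(-61) = (1/48 + 10/17)*(-61) = (497/816)*(-61) = -30317/816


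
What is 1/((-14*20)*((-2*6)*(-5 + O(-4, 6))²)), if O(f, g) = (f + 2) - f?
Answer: 1/30240 ≈ 3.3069e-5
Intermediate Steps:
O(f, g) = 2 (O(f, g) = (2 + f) - f = 2)
1/((-14*20)*((-2*6)*(-5 + O(-4, 6))²)) = 1/((-14*20)*((-2*6)*(-5 + 2)²)) = 1/(-(-3360)*(-3)²) = 1/(-(-3360)*9) = 1/(-280*(-108)) = 1/30240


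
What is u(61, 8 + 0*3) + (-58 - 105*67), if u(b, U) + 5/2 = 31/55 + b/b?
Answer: -780333/110 ≈ -7093.9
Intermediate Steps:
u(b, U) = -103/110 (u(b, U) = -5/2 + (31/55 + b/b) = -5/2 + (31*(1/55) + 1) = -5/2 + (31/55 + 1) = -5/2 + 86/55 = -103/110)
u(61, 8 + 0*3) + (-58 - 105*67) = -103/110 + (-58 - 105*67) = -103/110 + (-58 - 7035) = -103/110 - 7093 = -780333/110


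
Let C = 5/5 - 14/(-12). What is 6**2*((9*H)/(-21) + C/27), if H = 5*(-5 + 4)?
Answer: 5042/63 ≈ 80.032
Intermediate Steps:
C = 13/6 (C = 5*(1/5) - 14*(-1/12) = 1 + 7/6 = 13/6 ≈ 2.1667)
H = -5 (H = 5*(-1) = -5)
6**2*((9*H)/(-21) + C/27) = 6**2*((9*(-5))/(-21) + (13/6)/27) = 36*(-45*(-1/21) + (13/6)*(1/27)) = 36*(15/7 + 13/162) = 36*(2521/1134) = 5042/63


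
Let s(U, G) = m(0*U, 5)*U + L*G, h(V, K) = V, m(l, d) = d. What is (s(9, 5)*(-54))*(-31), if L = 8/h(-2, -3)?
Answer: 41850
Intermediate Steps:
L = -4 (L = 8/(-2) = 8*(-1/2) = -4)
s(U, G) = -4*G + 5*U (s(U, G) = 5*U - 4*G = -4*G + 5*U)
(s(9, 5)*(-54))*(-31) = ((-4*5 + 5*9)*(-54))*(-31) = ((-20 + 45)*(-54))*(-31) = (25*(-54))*(-31) = -1350*(-31) = 41850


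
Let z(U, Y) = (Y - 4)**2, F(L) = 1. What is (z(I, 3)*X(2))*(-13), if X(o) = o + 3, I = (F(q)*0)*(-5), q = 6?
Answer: -65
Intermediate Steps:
I = 0 (I = (1*0)*(-5) = 0*(-5) = 0)
z(U, Y) = (-4 + Y)**2
X(o) = 3 + o
(z(I, 3)*X(2))*(-13) = ((-4 + 3)**2*(3 + 2))*(-13) = ((-1)**2*5)*(-13) = (1*5)*(-13) = 5*(-13) = -65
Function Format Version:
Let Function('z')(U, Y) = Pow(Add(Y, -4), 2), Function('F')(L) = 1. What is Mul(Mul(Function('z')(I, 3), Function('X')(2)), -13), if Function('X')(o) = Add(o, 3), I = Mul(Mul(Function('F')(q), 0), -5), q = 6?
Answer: -65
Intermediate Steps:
I = 0 (I = Mul(Mul(1, 0), -5) = Mul(0, -5) = 0)
Function('z')(U, Y) = Pow(Add(-4, Y), 2)
Function('X')(o) = Add(3, o)
Mul(Mul(Function('z')(I, 3), Function('X')(2)), -13) = Mul(Mul(Pow(Add(-4, 3), 2), Add(3, 2)), -13) = Mul(Mul(Pow(-1, 2), 5), -13) = Mul(Mul(1, 5), -13) = Mul(5, -13) = -65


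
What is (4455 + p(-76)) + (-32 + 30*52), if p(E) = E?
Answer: 5907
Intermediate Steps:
(4455 + p(-76)) + (-32 + 30*52) = (4455 - 76) + (-32 + 30*52) = 4379 + (-32 + 1560) = 4379 + 1528 = 5907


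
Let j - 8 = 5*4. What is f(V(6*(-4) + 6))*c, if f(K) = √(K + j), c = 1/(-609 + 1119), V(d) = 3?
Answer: √31/510 ≈ 0.010917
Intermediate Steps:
j = 28 (j = 8 + 5*4 = 8 + 20 = 28)
c = 1/510 ≈ 0.0019608
f(K) = √(28 + K) (f(K) = √(K + 28) = √(28 + K))
f(V(6*(-4) + 6))*c = √(28 + 3)*(1/510) = √31*(1/510) = √31/510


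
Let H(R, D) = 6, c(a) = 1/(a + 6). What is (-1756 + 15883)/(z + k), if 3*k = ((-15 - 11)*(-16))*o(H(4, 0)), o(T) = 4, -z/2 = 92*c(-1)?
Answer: 211905/7768 ≈ 27.279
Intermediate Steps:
c(a) = 1/(6 + a)
z = -184/5 (z = -184/(6 - 1) = -184/5 ≈ -36.800)
k = 1664/3 (k = (((-15 - 11)*(-16))*4)/3 = (-26*(-16)*4)/3 = (416*4)/3 = (1/3)*1664 = 1664/3 ≈ 554.67)
(-1756 + 15883)/(z + k) = (-1756 + 15883)/(-184/5 + 1664/3) = 14127/(7768/15) = 14127*(15/7768) = 211905/7768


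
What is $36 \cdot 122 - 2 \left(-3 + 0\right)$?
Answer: $4398$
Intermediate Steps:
$36 \cdot 122 - 2 \left(-3 + 0\right) = 4392 - -6 = 4392 + 6 = 4398$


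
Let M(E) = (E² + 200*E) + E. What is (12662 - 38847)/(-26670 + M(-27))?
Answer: 26185/31368 ≈ 0.83477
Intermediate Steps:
M(E) = E² + 201*E
(12662 - 38847)/(-26670 + M(-27)) = (12662 - 38847)/(-26670 - 27*(201 - 27)) = -26185/(-26670 - 27*174) = -26185/(-26670 - 4698) = -26185/(-31368) = -26185*(-1/31368) = 26185/31368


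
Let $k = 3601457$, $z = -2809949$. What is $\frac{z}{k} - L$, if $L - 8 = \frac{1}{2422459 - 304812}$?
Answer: $- \frac{66963400564892}{7626614611679} \approx -8.7802$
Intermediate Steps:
$L = \frac{16941177}{2117647}$ ($L = 8 + \frac{1}{2422459 - 304812} = 8 + \frac{1}{2117647} = \frac{16941177}{2117647} \approx 8.0$)
$\frac{z}{k} - L = - \frac{2809949}{3601457} - \frac{16941177}{2117647} = - \frac{66963400564892}{7626614611679}$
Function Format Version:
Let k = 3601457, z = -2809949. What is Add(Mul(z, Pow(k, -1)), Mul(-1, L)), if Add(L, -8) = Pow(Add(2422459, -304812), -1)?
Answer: Rational(-66963400564892, 7626614611679) ≈ -8.7802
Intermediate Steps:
L = Rational(16941177, 2117647) (L = Add(8, Pow(Add(2422459, -304812), -1)) = Add(8, Pow(2117647, -1)) = Add(8, Rational(1, 2117647)) = Rational(16941177, 2117647) ≈ 8.0000)
Add(Mul(z, Pow(k, -1)), Mul(-1, L)) = Add(Mul(-2809949, Pow(3601457, -1)), Mul(-1, Rational(16941177, 2117647))) = Add(Mul(-2809949, Rational(1, 3601457)), Rational(-16941177, 2117647)) = Add(Rational(-2809949, 3601457), Rational(-16941177, 2117647)) = Rational(-66963400564892, 7626614611679)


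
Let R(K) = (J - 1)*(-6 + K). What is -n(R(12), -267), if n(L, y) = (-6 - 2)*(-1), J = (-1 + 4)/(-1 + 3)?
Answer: -8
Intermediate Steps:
J = 3/2 ≈ 1.5000
R(K) = -3 + K/2 (R(K) = (3/2 - 1)*(-6 + K) = (-6 + K)/2 = -3 + K/2)
n(L, y) = 8 (n(L, y) = -8*(-1) = 8)
-n(R(12), -267) = -1*8 = -8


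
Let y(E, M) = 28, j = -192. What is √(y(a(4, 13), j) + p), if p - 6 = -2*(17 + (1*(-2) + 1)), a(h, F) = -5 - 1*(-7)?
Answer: √2 ≈ 1.4142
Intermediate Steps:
a(h, F) = 2 (a(h, F) = -5 + 7 = 2)
p = -26 (p = 6 - 2*(17 + (1*(-2) + 1)) = 6 - 2*(17 + (-2 + 1)) = 6 - 2*(17 - 1) = 6 - 2*16 = 6 - 32 = -26)
√(y(a(4, 13), j) + p) = √(28 - 26) = √2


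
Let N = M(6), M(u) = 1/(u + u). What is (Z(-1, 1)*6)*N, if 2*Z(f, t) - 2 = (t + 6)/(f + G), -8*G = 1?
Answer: -19/18 ≈ -1.0556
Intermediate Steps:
G = -⅛ (G = -⅛*1 = -⅛ ≈ -0.12500)
Z(f, t) = 1 + (6 + t)/(2*(-⅛ + f)) (Z(f, t) = 1 + ((t + 6)/(f - ⅛))/2 = 1 + ((6 + t)/(-⅛ + f))/2 = 1 + (6 + t)/(2*(-⅛ + f)))
M(u) = 1/(2*u)
N = 1/12 (N = (½)/6 = (½)*(⅙) = 1/12 ≈ 0.083333)
(Z(-1, 1)*6)*N = (((23 + 4*1 + 8*(-1))/(-1 + 8*(-1)))*6)*(1/12) = (((23 + 4 - 8)/(-1 - 8))*6)*(1/12) = ((19/(-9))*6)*(1/12) = (-⅑*19*6)*(1/12) = -19/9*6*(1/12) = -38/3*1/12 = -19/18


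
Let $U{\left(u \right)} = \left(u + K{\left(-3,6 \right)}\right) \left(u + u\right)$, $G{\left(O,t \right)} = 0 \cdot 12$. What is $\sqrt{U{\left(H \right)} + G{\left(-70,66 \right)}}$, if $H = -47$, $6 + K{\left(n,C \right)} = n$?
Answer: $4 \sqrt{329} \approx 72.553$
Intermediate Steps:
$K{\left(n,C \right)} = -6 + n$
$G{\left(O,t \right)} = 0$
$U{\left(u \right)} = 2 u \left(-9 + u\right)$ ($U{\left(u \right)} = \left(u - 9\right) \left(u + u\right) = \left(u - 9\right) 2 u = \left(-9 + u\right) 2 u = 2 u \left(-9 + u\right)$)
$\sqrt{U{\left(H \right)} + G{\left(-70,66 \right)}} = \sqrt{2 \left(-47\right) \left(-9 - 47\right) + 0} = \sqrt{2 \left(-47\right) \left(-56\right) + 0} = \sqrt{5264 + 0} = \sqrt{5264} = 4 \sqrt{329}$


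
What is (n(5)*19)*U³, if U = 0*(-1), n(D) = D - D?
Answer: 0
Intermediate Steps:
n(D) = 0
U = 0
(n(5)*19)*U³ = (0*19)*0³ = 0*0 = 0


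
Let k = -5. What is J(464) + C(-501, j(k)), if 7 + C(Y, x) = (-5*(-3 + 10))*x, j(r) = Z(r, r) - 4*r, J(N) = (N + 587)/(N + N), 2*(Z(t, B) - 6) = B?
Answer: -768725/928 ≈ -828.37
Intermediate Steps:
Z(t, B) = 6 + B/2
J(N) = (587 + N)/(2*N) (J(N) = (587 + N)/((2*N)) = (587 + N)*(1/(2*N)) = (587 + N)/(2*N))
j(r) = 6 - 7*r/2 (j(r) = (6 + r/2) - 4*r = 6 - 7*r/2)
C(Y, x) = -7 - 35*x (C(Y, x) = -7 + (-5*(-3 + 10))*x = -7 + (-5*7)*x = -7 - 35*x)
J(464) + C(-501, j(k)) = (1/2)*(587 + 464)/464 + (-7 - 35*(6 - 7/2*(-5))) = (1/2)*(1/464)*1051 + (-7 - 35*(6 + 35/2)) = 1051/928 + (-7 - 35*47/2) = 1051/928 + (-7 - 1645/2) = 1051/928 - 1659/2 = -768725/928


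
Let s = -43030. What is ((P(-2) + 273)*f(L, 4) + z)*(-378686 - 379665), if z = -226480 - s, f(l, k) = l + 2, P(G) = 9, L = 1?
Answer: 138477926004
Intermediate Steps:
f(l, k) = 2 + l
z = -183450 (z = -226480 - 1*(-43030) = -226480 + 43030 = -183450)
((P(-2) + 273)*f(L, 4) + z)*(-378686 - 379665) = ((9 + 273)*(2 + 1) - 183450)*(-378686 - 379665) = (282*3 - 183450)*(-758351) = (846 - 183450)*(-758351) = -182604*(-758351) = 138477926004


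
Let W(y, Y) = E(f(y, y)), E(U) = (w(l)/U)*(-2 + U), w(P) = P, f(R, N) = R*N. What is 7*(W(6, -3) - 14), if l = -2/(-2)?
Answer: -1645/18 ≈ -91.389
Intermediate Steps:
l = 1 (l = -2*(-½) = 1)
f(R, N) = N*R
E(U) = (-2 + U)/U (E(U) = (1/U)*(-2 + U) = (-2 + U)/U)
W(y, Y) = (-2 + y²)/y² (W(y, Y) = (-2 + y*y)/((y*y)) = (-2 + y²)/(y²) = (-2 + y²)/y²)
7*(W(6, -3) - 14) = 7*((1 - 2/6²) - 14) = 7*((1 - 2*1/36) - 14) = 7*((1 - 1/18) - 14) = 7*(17/18 - 14) = 7*(-235/18) = -1645/18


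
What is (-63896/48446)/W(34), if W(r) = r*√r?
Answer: -7987*√34/7000447 ≈ -0.0066527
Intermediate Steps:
W(r) = r^(3/2)
(-63896/48446)/W(34) = (-63896/48446)/(34^(3/2)) = (-63896*1/48446)/((34*√34)) = -7987*√34/7000447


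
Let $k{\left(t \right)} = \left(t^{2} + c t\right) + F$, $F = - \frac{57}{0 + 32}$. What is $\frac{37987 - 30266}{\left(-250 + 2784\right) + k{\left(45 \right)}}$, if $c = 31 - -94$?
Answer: $\frac{247072}{325831} \approx 0.75828$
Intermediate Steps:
$F = - \frac{57}{32} \approx -1.7813$
$c = 125$ ($c = 31 + 94 = 125$)
$k{\left(t \right)} = - \frac{57}{32} + t^{2} + 125 t$ ($k{\left(t \right)} = \left(t^{2} + 125 t\right) - \frac{57}{32} = - \frac{57}{32} + t^{2} + 125 t$)
$\frac{37987 - 30266}{\left(-250 + 2784\right) + k{\left(45 \right)}} = \frac{37987 - 30266}{\left(-250 + 2784\right) + \left(- \frac{57}{32} + 45^{2} + 125 \cdot 45\right)} = \frac{37987 - 30266}{2534 + \left(- \frac{57}{32} + 2025 + 5625\right)} = \frac{37987 - 30266}{2534 + \frac{244743}{32}} = \frac{7721}{\frac{325831}{32}} = 7721 \cdot \frac{32}{325831} = \frac{247072}{325831}$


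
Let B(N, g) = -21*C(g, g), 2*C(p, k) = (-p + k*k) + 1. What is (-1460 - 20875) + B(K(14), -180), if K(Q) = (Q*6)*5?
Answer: -728871/2 ≈ -3.6444e+5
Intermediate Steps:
K(Q) = 30*Q (K(Q) = (6*Q)*5 = 30*Q)
C(p, k) = 1/2 + k**2/2 - p/2 (C(p, k) = ((-p + k*k) + 1)/2 = ((-p + k**2) + 1)/2 = ((k**2 - p) + 1)/2 = (1 + k**2 - p)/2 = 1/2 + k**2/2 - p/2)
B(N, g) = -21/2 - 21*g**2/2 + 21*g/2 (B(N, g) = -21*(1/2 + g**2/2 - g/2) = -21/2 - 21*g**2/2 + 21*g/2)
(-1460 - 20875) + B(K(14), -180) = (-1460 - 20875) + (-21/2 - 21/2*(-180)**2 + (21/2)*(-180)) = -22335 + (-21/2 - 21/2*32400 - 1890) = -22335 + (-21/2 - 340200 - 1890) = -22335 - 684201/2 = -728871/2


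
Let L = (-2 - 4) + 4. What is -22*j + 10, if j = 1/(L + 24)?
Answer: 9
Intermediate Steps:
L = -2 (L = -6 + 4 = -2)
j = 1/22 (j = 1/(-2 + 24) = 1/22 ≈ 0.045455)
-22*j + 10 = -22*1/22 + 10 = -1 + 10 = 9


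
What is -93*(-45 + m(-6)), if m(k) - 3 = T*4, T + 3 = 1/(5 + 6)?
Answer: 54870/11 ≈ 4988.2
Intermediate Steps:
T = -32/11 (T = -3 + 1/(5 + 6) = -3 + 1/11 = -32/11 ≈ -2.9091)
m(k) = -95/11 (m(k) = 3 - 32/11*4 = 3 - 128/11 = -95/11)
-93*(-45 + m(-6)) = -93*(-45 - 95/11) = -93*(-590/11) = 54870/11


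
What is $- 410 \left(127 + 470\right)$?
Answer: $-244770$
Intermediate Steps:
$- 410 \left(127 + 470\right) = - 410 \cdot 597 = \left(-1\right) 244770 = -244770$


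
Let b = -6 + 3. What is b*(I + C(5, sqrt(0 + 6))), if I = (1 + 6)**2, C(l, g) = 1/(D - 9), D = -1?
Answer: -1467/10 ≈ -146.70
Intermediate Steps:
C(l, g) = -1/10 (C(l, g) = 1/(-1 - 9) = 1/(-10) = -1/10)
b = -3
I = 49 (I = 7**2 = 49)
b*(I + C(5, sqrt(0 + 6))) = -3*(49 - 1/10) = -3*489/10 = -1467/10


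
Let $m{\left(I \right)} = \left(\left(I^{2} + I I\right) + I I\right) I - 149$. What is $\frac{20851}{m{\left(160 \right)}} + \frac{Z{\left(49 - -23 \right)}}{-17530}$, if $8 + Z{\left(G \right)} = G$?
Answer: $- \frac{7256973}{3713897035} \approx -0.001954$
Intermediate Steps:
$Z{\left(G \right)} = -8 + G$
$m{\left(I \right)} = -149 + 3 I^{3}$ ($m{\left(I \right)} = \left(\left(I^{2} + I^{2}\right) + I^{2}\right) I - 149 = \left(2 I^{2} + I^{2}\right) I - 149 = 3 I^{2} I - 149 = 3 I^{3} - 149 = -149 + 3 I^{3}$)
$\frac{20851}{m{\left(160 \right)}} + \frac{Z{\left(49 - -23 \right)}}{-17530} = \frac{20851}{-149 + 3 \cdot 160^{3}} + \frac{-8 + \left(49 - -23\right)}{-17530} = \frac{20851}{-149 + 3 \cdot 4096000} + \left(-8 + \left(49 + 23\right)\right) \left(- \frac{1}{17530}\right) = \frac{20851}{-149 + 12288000} + \left(-8 + 72\right) \left(- \frac{1}{17530}\right) = \frac{20851}{12287851} + 64 \left(- \frac{1}{17530}\right) = 20851 \cdot \frac{1}{12287851} - \frac{32}{8765} = \frac{719}{423719} - \frac{32}{8765} = - \frac{7256973}{3713897035}$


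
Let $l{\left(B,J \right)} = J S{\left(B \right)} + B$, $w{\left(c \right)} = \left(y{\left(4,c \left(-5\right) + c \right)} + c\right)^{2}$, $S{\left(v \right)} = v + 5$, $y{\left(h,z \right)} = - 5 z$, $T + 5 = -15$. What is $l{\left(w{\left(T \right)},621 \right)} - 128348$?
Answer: $109595557$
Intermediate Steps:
$T = -20$ ($T = -5 - 15 = -20$)
$S{\left(v \right)} = 5 + v$
$w{\left(c \right)} = 441 c^{2}$ ($w{\left(c \right)} = \left(- 5 \left(c \left(-5\right) + c\right) + c\right)^{2} = \left(- 5 \left(- 5 c + c\right) + c\right)^{2} = \left(- 5 \left(- 4 c\right) + c\right)^{2} = \left(20 c + c\right)^{2} = \left(21 c\right)^{2} = 441 c^{2}$)
$l{\left(B,J \right)} = B + J \left(5 + B\right)$ ($l{\left(B,J \right)} = J \left(5 + B\right) + B = B + J \left(5 + B\right)$)
$l{\left(w{\left(T \right)},621 \right)} - 128348 = \left(441 \left(-20\right)^{2} + 621 \left(5 + 441 \left(-20\right)^{2}\right)\right) - 128348 = \left(441 \cdot 400 + 621 \left(5 + 441 \cdot 400\right)\right) - 128348 = \left(176400 + 621 \left(5 + 176400\right)\right) - 128348 = \left(176400 + 621 \cdot 176405\right) - 128348 = \left(176400 + 109547505\right) - 128348 = 109723905 - 128348 = 109595557$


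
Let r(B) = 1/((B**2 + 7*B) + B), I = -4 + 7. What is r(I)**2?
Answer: 1/1089 ≈ 0.00091827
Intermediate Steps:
I = 3
r(B) = 1/(B**2 + 8*B)
r(I)**2 = (1/(3*(8 + 3)))**2 = ((1/3)/11)**2 = ((1/3)*(1/11))**2 = (1/33)**2 = 1/1089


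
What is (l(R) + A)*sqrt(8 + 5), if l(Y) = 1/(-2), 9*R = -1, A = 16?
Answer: 31*sqrt(13)/2 ≈ 55.886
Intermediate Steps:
R = -1/9 (R = (1/9)*(-1) = -1/9 ≈ -0.11111)
l(Y) = -1/2
(l(R) + A)*sqrt(8 + 5) = (-1/2 + 16)*sqrt(8 + 5) = 31*sqrt(13)/2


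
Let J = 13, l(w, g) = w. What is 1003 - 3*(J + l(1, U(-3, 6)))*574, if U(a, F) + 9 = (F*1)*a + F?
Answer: -23105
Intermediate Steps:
U(a, F) = -9 + F + F*a (U(a, F) = -9 + ((F*1)*a + F) = -9 + (F*a + F) = -9 + (F + F*a) = -9 + F + F*a)
1003 - 3*(J + l(1, U(-3, 6)))*574 = 1003 - 3*(13 + 1)*574 = 1003 - 3*14*574 = 1003 - 42*574 = 1003 - 24108 = -23105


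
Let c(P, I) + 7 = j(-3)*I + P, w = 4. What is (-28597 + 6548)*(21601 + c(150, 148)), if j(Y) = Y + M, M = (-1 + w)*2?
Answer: -489223212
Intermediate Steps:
M = 6 (M = (-1 + 4)*2 = 3*2 = 6)
j(Y) = 6 + Y (j(Y) = Y + 6 = 6 + Y)
c(P, I) = -7 + P + 3*I (c(P, I) = -7 + ((6 - 3)*I + P) = -7 + (3*I + P) = -7 + (P + 3*I) = -7 + P + 3*I)
(-28597 + 6548)*(21601 + c(150, 148)) = (-28597 + 6548)*(21601 + (-7 + 150 + 3*148)) = -22049*(21601 + (-7 + 150 + 444)) = -22049*(21601 + 587) = -22049*22188 = -489223212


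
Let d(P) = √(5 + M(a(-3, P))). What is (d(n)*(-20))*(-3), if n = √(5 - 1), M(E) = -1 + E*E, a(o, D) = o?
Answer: 60*√13 ≈ 216.33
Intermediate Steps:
M(E) = -1 + E²
n = 2 (n = √4 = 2)
d(P) = √13 (d(P) = √(5 + (-1 + (-3)²)) = √(5 + (-1 + 9)) = √(5 + 8) = √13)
(d(n)*(-20))*(-3) = (√13*(-20))*(-3) = -20*√13*(-3) = 60*√13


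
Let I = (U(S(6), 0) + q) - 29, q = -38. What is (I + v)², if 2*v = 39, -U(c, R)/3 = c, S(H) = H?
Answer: 17161/4 ≈ 4290.3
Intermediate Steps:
U(c, R) = -3*c
v = 39/2 (v = (½)*39 = 39/2 ≈ 19.500)
I = -85 (I = (-3*6 - 38) - 29 = (-18 - 38) - 29 = -56 - 29 = -85)
(I + v)² = (-85 + 39/2)² = (-131/2)² = 17161/4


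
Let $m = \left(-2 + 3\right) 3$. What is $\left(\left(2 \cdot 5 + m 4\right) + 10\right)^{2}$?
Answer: $1024$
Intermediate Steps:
$m = 3$ ($m = 1 \cdot 3 = 3$)
$\left(\left(2 \cdot 5 + m 4\right) + 10\right)^{2} = \left(\left(2 \cdot 5 + 3 \cdot 4\right) + 10\right)^{2} = \left(\left(10 + 12\right) + 10\right)^{2} = \left(22 + 10\right)^{2} = 32^{2} = 1024$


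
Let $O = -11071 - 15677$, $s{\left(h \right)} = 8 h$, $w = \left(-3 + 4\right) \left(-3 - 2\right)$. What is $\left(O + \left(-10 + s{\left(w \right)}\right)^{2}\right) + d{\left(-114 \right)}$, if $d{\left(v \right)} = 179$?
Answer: $-24069$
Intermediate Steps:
$w = -5$ ($w = 1 \left(-5\right) = -5$)
$O = -26748$
$\left(O + \left(-10 + s{\left(w \right)}\right)^{2}\right) + d{\left(-114 \right)} = \left(-26748 + \left(-10 + 8 \left(-5\right)\right)^{2}\right) + 179 = \left(-26748 + \left(-10 - 40\right)^{2}\right) + 179 = \left(-26748 + \left(-50\right)^{2}\right) + 179 = \left(-26748 + 2500\right) + 179 = -24248 + 179 = -24069$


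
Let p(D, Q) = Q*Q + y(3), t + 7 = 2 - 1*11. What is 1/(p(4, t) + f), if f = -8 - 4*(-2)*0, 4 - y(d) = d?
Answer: 1/249 ≈ 0.0040161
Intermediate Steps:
y(d) = 4 - d
t = -16 (t = -7 + (2 - 1*11) = -7 + (2 - 11) = -7 - 9 = -16)
p(D, Q) = 1 + Q**2 (p(D, Q) = Q*Q + (4 - 1*3) = Q**2 + (4 - 3) = Q**2 + 1 = 1 + Q**2)
f = -8 (f = -8 + 8*0 = -8 + 0 = -8)
1/(p(4, t) + f) = 1/((1 + (-16)**2) - 8) = 1/((1 + 256) - 8) = 1/(257 - 8) = 1/249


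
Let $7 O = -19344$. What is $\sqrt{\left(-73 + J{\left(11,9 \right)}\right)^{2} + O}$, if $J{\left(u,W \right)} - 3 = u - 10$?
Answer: $\frac{\sqrt{97881}}{7} \approx 44.694$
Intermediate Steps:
$J{\left(u,W \right)} = -7 + u$ ($J{\left(u,W \right)} = 3 + \left(u - 10\right) = 3 + \left(-10 + u\right) = -7 + u$)
$O = - \frac{19344}{7}$ ($O = \frac{1}{7} \left(-19344\right) = - \frac{19344}{7} \approx -2763.4$)
$\sqrt{\left(-73 + J{\left(11,9 \right)}\right)^{2} + O} = \sqrt{\left(-73 + \left(-7 + 11\right)\right)^{2} - \frac{19344}{7}} = \sqrt{\left(-73 + 4\right)^{2} - \frac{19344}{7}} = \sqrt{\left(-69\right)^{2} - \frac{19344}{7}} = \sqrt{4761 - \frac{19344}{7}} = \sqrt{\frac{13983}{7}} = \frac{\sqrt{97881}}{7}$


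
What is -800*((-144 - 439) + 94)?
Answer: 391200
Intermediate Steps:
-800*((-144 - 439) + 94) = -800*(-583 + 94) = -800*(-489) = 391200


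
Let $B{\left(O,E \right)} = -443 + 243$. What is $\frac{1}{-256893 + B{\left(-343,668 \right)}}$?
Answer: $- \frac{1}{257093} \approx -3.8896 \cdot 10^{-6}$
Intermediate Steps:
$B{\left(O,E \right)} = -200$
$\frac{1}{-256893 + B{\left(-343,668 \right)}} = \frac{1}{-256893 - 200} = \frac{1}{-257093} = - \frac{1}{257093}$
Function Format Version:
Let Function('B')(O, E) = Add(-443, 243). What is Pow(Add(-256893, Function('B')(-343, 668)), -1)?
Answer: Rational(-1, 257093) ≈ -3.8896e-6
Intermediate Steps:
Function('B')(O, E) = -200
Pow(Add(-256893, Function('B')(-343, 668)), -1) = Pow(Add(-256893, -200), -1) = Pow(-257093, -1) = Rational(-1, 257093)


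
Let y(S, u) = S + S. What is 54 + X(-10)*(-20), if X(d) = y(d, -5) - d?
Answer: 254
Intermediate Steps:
y(S, u) = 2*S
X(d) = d (X(d) = 2*d - d = d)
54 + X(-10)*(-20) = 54 - 10*(-20) = 54 + 200 = 254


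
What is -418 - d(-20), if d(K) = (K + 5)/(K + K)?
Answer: -3347/8 ≈ -418.38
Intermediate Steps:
d(K) = (5 + K)/(2*K) (d(K) = (5 + K)/((2*K)) = (5 + K)*(1/(2*K)) = (5 + K)/(2*K))
-418 - d(-20) = -418 - (5 - 20)/(2*(-20)) = -418 - (-1)*(-15)/(2*20) = -418 - 1*3/8 = -418 - 3/8 = -3347/8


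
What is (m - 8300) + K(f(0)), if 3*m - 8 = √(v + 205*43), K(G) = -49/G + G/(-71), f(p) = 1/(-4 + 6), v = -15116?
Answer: -3576415/426 + I*√6301/3 ≈ -8395.3 + 26.46*I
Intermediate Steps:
f(p) = ½ (f(p) = 1/2 = ½)
K(G) = -49/G - G/71 (K(G) = -49/G + G*(-1/71) = -49/G - G/71)
m = 8/3 + I*√6301/3 (m = 8/3 + √(-15116 + 205*43)/3 = 8/3 + √(-15116 + 8815)/3 = 8/3 + √(-6301)/3 = 8/3 + (I*√6301)/3 = 8/3 + I*√6301/3 ≈ 2.6667 + 26.46*I)
(m - 8300) + K(f(0)) = ((8/3 + I*√6301/3) - 8300) + (-49/½ - 1/71*½) = (-24892/3 + I*√6301/3) + (-49*2 - 1/142) = (-24892/3 + I*√6301/3) + (-98 - 1/142) = (-24892/3 + I*√6301/3) - 13917/142 = -3576415/426 + I*√6301/3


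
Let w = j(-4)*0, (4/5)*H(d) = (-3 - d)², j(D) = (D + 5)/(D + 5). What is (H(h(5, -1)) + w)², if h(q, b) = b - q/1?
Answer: 2025/16 ≈ 126.56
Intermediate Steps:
j(D) = 1 (j(D) = (5 + D)/(5 + D) = 1)
h(q, b) = b - q
H(d) = 5*(-3 - d)²/4
w = 0 (w = 1*0 = 0)
(H(h(5, -1)) + w)² = (5*(3 + (-1 - 1*5))²/4 + 0)² = (5*(3 + (-1 - 5))²/4 + 0)² = (5*(3 - 6)²/4 + 0)² = ((5/4)*(-3)² + 0)² = ((5/4)*9 + 0)² = (45/4 + 0)² = (45/4)² = 2025/16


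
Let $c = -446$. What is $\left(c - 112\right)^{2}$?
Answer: $311364$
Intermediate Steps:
$\left(c - 112\right)^{2} = \left(-446 - 112\right)^{2} = \left(-558\right)^{2} = 311364$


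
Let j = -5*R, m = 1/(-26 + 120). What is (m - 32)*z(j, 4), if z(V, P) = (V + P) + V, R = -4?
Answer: -66154/47 ≈ -1407.5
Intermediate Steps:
m = 1/94 ≈ 0.010638
j = 20 (j = -5*(-4) = 20)
z(V, P) = P + 2*V (z(V, P) = (P + V) + V = P + 2*V)
(m - 32)*z(j, 4) = (1/94 - 32)*(4 + 2*20) = -3007*(4 + 40)/94 = -3007/94*44 = -66154/47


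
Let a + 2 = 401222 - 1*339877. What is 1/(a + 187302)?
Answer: 1/248645 ≈ 4.0218e-6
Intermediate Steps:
a = 61343 (a = -2 + (401222 - 1*339877) = -2 + (401222 - 339877) = -2 + 61345 = 61343)
1/(a + 187302) = 1/(61343 + 187302) = 1/248645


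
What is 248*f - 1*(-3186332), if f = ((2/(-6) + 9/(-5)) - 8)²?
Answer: 722654492/225 ≈ 3.2118e+6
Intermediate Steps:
f = 23104/225 (f = ((2*(-⅙) + 9*(-⅕)) - 8)² = ((-⅓ - 9/5) - 8)² = (-32/15 - 8)² = (-152/15)² = 23104/225 ≈ 102.68)
248*f - 1*(-3186332) = 248*(23104/225) - 1*(-3186332) = 5729792/225 + 3186332 = 722654492/225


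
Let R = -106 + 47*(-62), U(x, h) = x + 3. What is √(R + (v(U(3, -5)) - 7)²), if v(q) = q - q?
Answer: I*√2971 ≈ 54.507*I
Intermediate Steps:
U(x, h) = 3 + x
v(q) = 0
R = -3020 (R = -106 - 2914 = -3020)
√(R + (v(U(3, -5)) - 7)²) = √(-3020 + (0 - 7)²) = √(-3020 + (-7)²) = √(-3020 + 49) = √(-2971) = I*√2971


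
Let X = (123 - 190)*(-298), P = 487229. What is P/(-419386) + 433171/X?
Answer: 42984459698/2093365219 ≈ 20.534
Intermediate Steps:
X = 19966 (X = -67*(-298) = 19966)
P/(-419386) + 433171/X = 487229/(-419386) + 433171/19966 = 487229*(-1/419386) + 433171*(1/19966) = -487229/419386 + 433171/19966 = 42984459698/2093365219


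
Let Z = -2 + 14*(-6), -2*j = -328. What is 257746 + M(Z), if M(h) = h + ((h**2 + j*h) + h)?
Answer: 250866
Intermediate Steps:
j = 164 (j = -1/2*(-328) = 164)
Z = -86 (Z = -2 - 84 = -86)
M(h) = h**2 + 166*h (M(h) = h + ((h**2 + 164*h) + h) = h + (h**2 + 165*h) = h**2 + 166*h)
257746 + M(Z) = 257746 - 86*(166 - 86) = 257746 - 86*80 = 257746 - 6880 = 250866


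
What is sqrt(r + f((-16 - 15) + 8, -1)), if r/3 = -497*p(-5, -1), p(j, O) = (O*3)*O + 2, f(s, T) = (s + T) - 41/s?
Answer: 2*I*sqrt(988862)/23 ≈ 86.471*I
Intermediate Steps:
f(s, T) = T + s - 41/s (f(s, T) = (T + s) - 41/s = T + s - 41/s)
p(j, O) = 2 + 3*O**2 (p(j, O) = (3*O)*O + 2 = 3*O**2 + 2 = 2 + 3*O**2)
r = -7455 (r = 3*(-497*(2 + 3*(-1)**2)) = 3*(-497*(2 + 3*1)) = 3*(-497*(2 + 3)) = 3*(-497*5) = 3*(-2485) = -7455)
sqrt(r + f((-16 - 15) + 8, -1)) = sqrt(-7455 + (-1 + ((-16 - 15) + 8) - 41/((-16 - 15) + 8))) = sqrt(-7455 + (-1 + (-31 + 8) - 41/(-31 + 8))) = sqrt(-7455 + (-1 - 23 - 41/(-23))) = sqrt(-7455 + (-1 - 23 - 41*(-1/23))) = sqrt(-7455 + (-1 - 23 + 41/23)) = sqrt(-7455 - 511/23) = sqrt(-171976/23) = 2*I*sqrt(988862)/23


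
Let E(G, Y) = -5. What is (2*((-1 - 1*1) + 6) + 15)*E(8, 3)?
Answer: -115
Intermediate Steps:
(2*((-1 - 1*1) + 6) + 15)*E(8, 3) = (2*((-1 - 1*1) + 6) + 15)*(-5) = (2*((-1 - 1) + 6) + 15)*(-5) = (2*(-2 + 6) + 15)*(-5) = (2*4 + 15)*(-5) = (8 + 15)*(-5) = 23*(-5) = -115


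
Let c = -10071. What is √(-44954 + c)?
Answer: 5*I*√2201 ≈ 234.57*I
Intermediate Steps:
√(-44954 + c) = √(-44954 - 10071) = √(-55025) = 5*I*√2201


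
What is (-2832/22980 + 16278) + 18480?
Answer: 66561334/1915 ≈ 34758.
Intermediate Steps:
(-2832/22980 + 16278) + 18480 = (-2832*1/22980 + 16278) + 18480 = (-236/1915 + 16278) + 18480 = 31172134/1915 + 18480 = 66561334/1915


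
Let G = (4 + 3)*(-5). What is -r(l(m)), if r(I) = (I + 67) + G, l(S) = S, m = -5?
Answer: -27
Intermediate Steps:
G = -35 (G = 7*(-5) = -35)
r(I) = 32 + I (r(I) = (I + 67) - 35 = (67 + I) - 35 = 32 + I)
-r(l(m)) = -(32 - 5) = -1*27 = -27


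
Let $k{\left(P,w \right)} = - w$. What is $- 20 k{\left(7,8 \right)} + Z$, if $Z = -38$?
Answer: $122$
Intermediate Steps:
$- 20 k{\left(7,8 \right)} + Z = - 20 \left(\left(-1\right) 8\right) - 38 = \left(-20\right) \left(-8\right) - 38 = 160 - 38 = 122$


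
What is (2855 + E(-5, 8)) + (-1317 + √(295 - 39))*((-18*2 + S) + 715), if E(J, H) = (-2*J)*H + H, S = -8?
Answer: -870028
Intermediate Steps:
E(J, H) = H - 2*H*J (E(J, H) = -2*H*J + H = H - 2*H*J)
(2855 + E(-5, 8)) + (-1317 + √(295 - 39))*((-18*2 + S) + 715) = (2855 + 8*(1 - 2*(-5))) + (-1317 + √(295 - 39))*((-18*2 - 8) + 715) = (2855 + 8*(1 + 10)) + (-1317 + √256)*((-36 - 8) + 715) = (2855 + 8*11) + (-1317 + 16)*(-44 + 715) = (2855 + 88) - 1301*671 = 2943 - 872971 = -870028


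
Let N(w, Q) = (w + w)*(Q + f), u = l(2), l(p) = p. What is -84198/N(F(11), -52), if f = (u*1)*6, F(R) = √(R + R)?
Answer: 42099*√22/880 ≈ 224.39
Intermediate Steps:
F(R) = √2*√R (F(R) = √(2*R) = √2*√R)
u = 2
f = 12 (f = (2*1)*6 = 2*6 = 12)
N(w, Q) = 2*w*(12 + Q) (N(w, Q) = (w + w)*(Q + 12) = (2*w)*(12 + Q) = 2*w*(12 + Q))
-84198/N(F(11), -52) = -84198*√22/(44*(12 - 52)) = -84198*(-√22/1760) = -(-42099)*√22/880 = 42099*√22/880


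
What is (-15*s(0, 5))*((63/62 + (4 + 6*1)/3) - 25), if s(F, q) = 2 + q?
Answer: 134435/62 ≈ 2168.3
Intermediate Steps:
(-15*s(0, 5))*((63/62 + (4 + 6*1)/3) - 25) = (-15*(2 + 5))*((63/62 + (4 + 6*1)/3) - 25) = (-15*7)*((63*(1/62) + (4 + 6)*(⅓)) - 25) = -105*((63/62 + 10*(⅓)) - 25) = -105*((63/62 + 10/3) - 25) = -105*(809/186 - 25) = -105*(-3841/186) = 134435/62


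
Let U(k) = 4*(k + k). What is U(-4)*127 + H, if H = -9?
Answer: -4073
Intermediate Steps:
U(k) = 8*k (U(k) = 4*(2*k) = 8*k)
U(-4)*127 + H = (8*(-4))*127 - 9 = -32*127 - 9 = -4064 - 9 = -4073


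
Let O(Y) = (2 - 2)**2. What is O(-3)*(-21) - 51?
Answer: -51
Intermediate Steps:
O(Y) = 0 (O(Y) = 0**2 = 0)
O(-3)*(-21) - 51 = 0*(-21) - 51 = 0 - 51 = -51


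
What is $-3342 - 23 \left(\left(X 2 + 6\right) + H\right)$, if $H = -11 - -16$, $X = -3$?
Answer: $-3457$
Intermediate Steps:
$H = 5$ ($H = -11 + 16 = 5$)
$-3342 - 23 \left(\left(X 2 + 6\right) + H\right) = -3342 - 23 \left(\left(\left(-3\right) 2 + 6\right) + 5\right) = -3342 - 23 \left(\left(-6 + 6\right) + 5\right) = -3342 - 23 \left(0 + 5\right) = -3342 - 115 = -3457$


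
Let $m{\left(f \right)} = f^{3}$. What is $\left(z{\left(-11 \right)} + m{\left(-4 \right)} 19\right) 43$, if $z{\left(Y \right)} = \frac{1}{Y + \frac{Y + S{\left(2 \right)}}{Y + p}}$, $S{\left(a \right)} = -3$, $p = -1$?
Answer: $- \frac{3085250}{59} \approx -52292.0$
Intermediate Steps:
$z{\left(Y \right)} = \frac{1}{Y + \frac{-3 + Y}{-1 + Y}}$ ($z{\left(Y \right)} = \frac{1}{Y + \frac{Y - 3}{Y - 1}} = \frac{1}{Y + \frac{-3 + Y}{-1 + Y}}$)
$\left(z{\left(-11 \right)} + m{\left(-4 \right)} 19\right) 43 = \left(\frac{-1 - 11}{-3 + \left(-11\right)^{2}} + \left(-4\right)^{3} \cdot 19\right) 43 = \left(\frac{1}{-3 + 121} \left(-12\right) - 1216\right) 43 = \left(\frac{1}{118} \left(-12\right) - 1216\right) 43 = \left(- \frac{6}{59} - 1216\right) 43 = \left(- \frac{71750}{59}\right) 43 = - \frac{3085250}{59}$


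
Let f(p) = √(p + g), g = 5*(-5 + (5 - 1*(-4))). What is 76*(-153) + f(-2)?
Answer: -11628 + 3*√2 ≈ -11624.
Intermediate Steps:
g = 20 (g = 5*(-5 + (5 + 4)) = 5*(-5 + 9) = 5*4 = 20)
f(p) = √(20 + p) (f(p) = √(p + 20) = √(20 + p))
76*(-153) + f(-2) = 76*(-153) + √(20 - 2) = -11628 + √18 = -11628 + 3*√2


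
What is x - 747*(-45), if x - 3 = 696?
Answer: 34314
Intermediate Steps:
x = 699 (x = 3 + 696 = 699)
x - 747*(-45) = 699 - 747*(-45) = 699 + 33615 = 34314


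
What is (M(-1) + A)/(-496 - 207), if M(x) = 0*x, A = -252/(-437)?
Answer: -252/307211 ≈ -0.00082028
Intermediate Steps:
A = 252/437 (A = -252*(-1/437) = 252/437 ≈ 0.57666)
M(x) = 0
(M(-1) + A)/(-496 - 207) = (0 + 252/437)/(-496 - 207) = (252/437)/(-703) = (252/437)*(-1/703) = -252/307211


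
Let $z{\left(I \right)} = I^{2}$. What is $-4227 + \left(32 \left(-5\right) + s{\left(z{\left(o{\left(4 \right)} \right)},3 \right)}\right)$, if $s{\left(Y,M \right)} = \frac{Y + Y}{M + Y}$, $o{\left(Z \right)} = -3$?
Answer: $- \frac{8771}{2} \approx -4385.5$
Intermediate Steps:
$s{\left(Y,M \right)} = \frac{2 Y}{M + Y}$
$-4227 + \left(32 \left(-5\right) + s{\left(z{\left(o{\left(4 \right)} \right)},3 \right)}\right) = -4227 + \left(32 \left(-5\right) + \frac{2 \left(-3\right)^{2}}{3 + \left(-3\right)^{2}}\right) = -4227 - \left(160 - \frac{18}{3 + 9}\right) = -4227 - \left(160 - \frac{18}{12}\right) = -4227 - \left(160 - \frac{3}{2}\right) = -4227 + \left(-160 + \frac{3}{2}\right) = -4227 - \frac{317}{2} = - \frac{8771}{2}$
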